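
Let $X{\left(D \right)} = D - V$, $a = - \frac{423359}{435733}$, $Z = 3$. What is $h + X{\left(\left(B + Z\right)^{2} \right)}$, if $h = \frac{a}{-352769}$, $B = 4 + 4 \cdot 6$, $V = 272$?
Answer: $\frac{585128854452}{849243617} \approx 689.0$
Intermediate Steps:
$B = 28$ ($B = 4 + 24 = 28$)
$a = - \frac{423359}{435733}$ ($a = \left(-423359\right) \frac{1}{435733} = - \frac{423359}{435733} \approx -0.9716$)
$h = \frac{2339}{849243617}$ ($h = - \frac{423359}{435733 \left(-352769\right)} = \left(- \frac{423359}{435733}\right) \left(- \frac{1}{352769}\right) = \frac{2339}{849243617} \approx 2.7542 \cdot 10^{-6}$)
$X{\left(D \right)} = -272 + D$ ($X{\left(D \right)} = D - 272 = -272 + D$)
$h + X{\left(\left(B + Z\right)^{2} \right)} = \frac{2339}{849243617} - \left(272 - \left(28 + 3\right)^{2}\right) = \frac{2339}{849243617} - \left(272 - 31^{2}\right) = \frac{2339}{849243617} + \left(-272 + 961\right) = \frac{2339}{849243617} + 689 = \frac{585128854452}{849243617}$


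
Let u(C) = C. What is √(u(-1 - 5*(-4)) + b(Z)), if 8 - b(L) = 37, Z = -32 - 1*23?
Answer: I*√10 ≈ 3.1623*I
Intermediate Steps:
Z = -55 (Z = -32 - 23 = -55)
b(L) = -29 (b(L) = 8 - 1*37 = 8 - 37 = -29)
√(u(-1 - 5*(-4)) + b(Z)) = √((-1 - 5*(-4)) - 29) = √((-1 + 20) - 29) = √(19 - 29) = √(-10) = I*√10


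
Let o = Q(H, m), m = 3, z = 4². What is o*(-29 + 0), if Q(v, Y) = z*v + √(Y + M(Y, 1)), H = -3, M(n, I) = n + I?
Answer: 1392 - 29*√7 ≈ 1315.3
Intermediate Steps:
M(n, I) = I + n
z = 16
Q(v, Y) = √(1 + 2*Y) + 16*v (Q(v, Y) = 16*v + √(Y + (1 + Y)) = 16*v + √(1 + 2*Y) = √(1 + 2*Y) + 16*v)
o = -48 + √7 (o = √(1 + 2*3) + 16*(-3) = √(1 + 6) - 48 = √7 - 48 = -48 + √7 ≈ -45.354)
o*(-29 + 0) = (-48 + √7)*(-29 + 0) = (-48 + √7)*(-29) = 1392 - 29*√7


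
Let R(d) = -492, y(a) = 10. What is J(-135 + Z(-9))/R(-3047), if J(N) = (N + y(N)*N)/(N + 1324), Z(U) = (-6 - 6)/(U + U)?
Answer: 4433/1755948 ≈ 0.0025246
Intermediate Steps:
Z(U) = -6/U (Z(U) = -12*1/(2*U) = -6/U)
J(N) = 11*N/(1324 + N) (J(N) = (N + 10*N)/(N + 1324) = (11*N)/(1324 + N) = 11*N/(1324 + N))
J(-135 + Z(-9))/R(-3047) = (11*(-135 - 6/(-9))/(1324 + (-135 - 6/(-9))))/(-492) = (11*(-135 - 6*(-⅑))/(1324 + (-135 - 6*(-⅑))))*(-1/492) = (11*(-135 + ⅔)/(1324 + (-135 + ⅔)))*(-1/492) = (11*(-403/3)/(1324 - 403/3))*(-1/492) = (11*(-403/3)/(3569/3))*(-1/492) = (11*(-403/3)*(3/3569))*(-1/492) = -4433/3569*(-1/492) = 4433/1755948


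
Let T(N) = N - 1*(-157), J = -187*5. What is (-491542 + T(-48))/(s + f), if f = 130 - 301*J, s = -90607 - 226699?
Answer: 491433/35741 ≈ 13.750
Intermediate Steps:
J = -935
s = -317306
T(N) = 157 + N (T(N) = N + 157 = 157 + N)
f = 281565 (f = 130 - 301*(-935) = 130 + 281435 = 281565)
(-491542 + T(-48))/(s + f) = (-491542 + (157 - 48))/(-317306 + 281565) = (-491542 + 109)/(-35741) = -491433*(-1/35741) = 491433/35741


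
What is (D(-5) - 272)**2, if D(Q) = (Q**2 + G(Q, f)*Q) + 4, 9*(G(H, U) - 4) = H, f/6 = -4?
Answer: 5484964/81 ≈ 67716.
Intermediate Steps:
f = -24 (f = 6*(-4) = -24)
G(H, U) = 4 + H/9
D(Q) = 4 + Q**2 + Q*(4 + Q/9) (D(Q) = (Q**2 + (4 + Q/9)*Q) + 4 = (Q**2 + Q*(4 + Q/9)) + 4 = 4 + Q**2 + Q*(4 + Q/9))
(D(-5) - 272)**2 = ((4 + 4*(-5) + (10/9)*(-5)**2) - 272)**2 = ((4 - 20 + (10/9)*25) - 272)**2 = ((4 - 20 + 250/9) - 272)**2 = (106/9 - 272)**2 = (-2342/9)**2 = 5484964/81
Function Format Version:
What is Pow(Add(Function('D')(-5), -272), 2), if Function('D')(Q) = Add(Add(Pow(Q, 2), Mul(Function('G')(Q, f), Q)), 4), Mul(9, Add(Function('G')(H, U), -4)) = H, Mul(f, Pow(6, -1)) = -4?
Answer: Rational(5484964, 81) ≈ 67716.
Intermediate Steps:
f = -24 (f = Mul(6, -4) = -24)
Function('G')(H, U) = Add(4, Mul(Rational(1, 9), H))
Function('D')(Q) = Add(4, Pow(Q, 2), Mul(Q, Add(4, Mul(Rational(1, 9), Q)))) (Function('D')(Q) = Add(Add(Pow(Q, 2), Mul(Add(4, Mul(Rational(1, 9), Q)), Q)), 4) = Add(Add(Pow(Q, 2), Mul(Q, Add(4, Mul(Rational(1, 9), Q)))), 4) = Add(4, Pow(Q, 2), Mul(Q, Add(4, Mul(Rational(1, 9), Q)))))
Pow(Add(Function('D')(-5), -272), 2) = Pow(Add(Add(4, Mul(4, -5), Mul(Rational(10, 9), Pow(-5, 2))), -272), 2) = Pow(Add(Add(4, -20, Mul(Rational(10, 9), 25)), -272), 2) = Pow(Add(Add(4, -20, Rational(250, 9)), -272), 2) = Pow(Add(Rational(106, 9), -272), 2) = Pow(Rational(-2342, 9), 2) = Rational(5484964, 81)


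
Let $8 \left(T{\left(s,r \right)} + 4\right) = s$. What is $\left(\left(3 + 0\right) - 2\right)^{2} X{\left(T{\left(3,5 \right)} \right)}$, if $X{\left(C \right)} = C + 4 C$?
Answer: $- \frac{145}{8} \approx -18.125$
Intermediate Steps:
$T{\left(s,r \right)} = -4 + \frac{s}{8}$
$X{\left(C \right)} = 5 C$
$\left(\left(3 + 0\right) - 2\right)^{2} X{\left(T{\left(3,5 \right)} \right)} = \left(\left(3 + 0\right) - 2\right)^{2} \cdot 5 \left(-4 + \frac{1}{8} \cdot 3\right) = \left(3 - 2\right)^{2} \cdot 5 \left(-4 + \frac{3}{8}\right) = 1^{2} \cdot 5 \left(- \frac{29}{8}\right) = 1 \left(- \frac{145}{8}\right) = - \frac{145}{8}$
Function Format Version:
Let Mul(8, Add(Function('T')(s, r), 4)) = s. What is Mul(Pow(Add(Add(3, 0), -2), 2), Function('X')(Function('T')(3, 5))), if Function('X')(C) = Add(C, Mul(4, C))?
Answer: Rational(-145, 8) ≈ -18.125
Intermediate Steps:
Function('T')(s, r) = Add(-4, Mul(Rational(1, 8), s))
Function('X')(C) = Mul(5, C)
Mul(Pow(Add(Add(3, 0), -2), 2), Function('X')(Function('T')(3, 5))) = Mul(Pow(Add(Add(3, 0), -2), 2), Mul(5, Add(-4, Mul(Rational(1, 8), 3)))) = Mul(Pow(Add(3, -2), 2), Mul(5, Add(-4, Rational(3, 8)))) = Mul(Pow(1, 2), Mul(5, Rational(-29, 8))) = Mul(1, Rational(-145, 8)) = Rational(-145, 8)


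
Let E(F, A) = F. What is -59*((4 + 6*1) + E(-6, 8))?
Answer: -236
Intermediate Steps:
-59*((4 + 6*1) + E(-6, 8)) = -59*((4 + 6*1) - 6) = -59*((4 + 6) - 6) = -59*(10 - 6) = -59*4 = -236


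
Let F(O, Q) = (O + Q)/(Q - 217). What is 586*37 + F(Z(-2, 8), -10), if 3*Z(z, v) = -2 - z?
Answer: 4921824/227 ≈ 21682.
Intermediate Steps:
Z(z, v) = -⅔ - z/3 (Z(z, v) = (-2 - z)/3 = -⅔ - z/3)
F(O, Q) = (O + Q)/(-217 + Q)
586*37 + F(Z(-2, 8), -10) = 586*37 + ((-⅔ - ⅓*(-2)) - 10)/(-217 - 10) = 21682 + ((-⅔ + ⅔) - 10)/(-227) = 21682 - (0 - 10)/227 = 21682 - 1/227*(-10) = 21682 + 10/227 = 4921824/227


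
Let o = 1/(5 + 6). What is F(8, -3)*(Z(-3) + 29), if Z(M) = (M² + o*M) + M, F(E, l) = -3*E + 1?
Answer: -8786/11 ≈ -798.73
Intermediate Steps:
o = 1/11 ≈ 0.090909
F(E, l) = 1 - 3*E
Z(M) = M² + 12*M/11 (Z(M) = (M² + M/11) + M = M² + 12*M/11)
F(8, -3)*(Z(-3) + 29) = (1 - 3*8)*((1/11)*(-3)*(12 + 11*(-3)) + 29) = (1 - 24)*((1/11)*(-3)*(12 - 33) + 29) = -23*((1/11)*(-3)*(-21) + 29) = -23*(63/11 + 29) = -23*382/11 = -8786/11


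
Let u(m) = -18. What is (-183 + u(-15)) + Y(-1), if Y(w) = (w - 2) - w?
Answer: -203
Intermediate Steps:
Y(w) = -2 (Y(w) = (-2 + w) - w = -2)
(-183 + u(-15)) + Y(-1) = (-183 - 18) - 2 = -201 - 2 = -203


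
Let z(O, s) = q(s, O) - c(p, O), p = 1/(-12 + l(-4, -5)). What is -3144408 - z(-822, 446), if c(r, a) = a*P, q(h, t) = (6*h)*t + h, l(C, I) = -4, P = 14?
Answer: -956690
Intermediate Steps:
q(h, t) = h + 6*h*t (q(h, t) = 6*h*t + h = h + 6*h*t)
p = -1/16 (p = 1/(-12 - 4) = 1/(-16) = -1/16 ≈ -0.062500)
c(r, a) = 14*a (c(r, a) = a*14 = 14*a)
z(O, s) = -14*O + s*(1 + 6*O) (z(O, s) = s*(1 + 6*O) - 14*O = -14*O + s*(1 + 6*O))
-3144408 - z(-822, 446) = -3144408 - (-14*(-822) + 446*(1 + 6*(-822))) = -3144408 - (11508 + 446*(1 - 4932)) = -3144408 - (11508 + 446*(-4931)) = -3144408 - (11508 - 2199226) = -3144408 - 1*(-2187718) = -3144408 + 2187718 = -956690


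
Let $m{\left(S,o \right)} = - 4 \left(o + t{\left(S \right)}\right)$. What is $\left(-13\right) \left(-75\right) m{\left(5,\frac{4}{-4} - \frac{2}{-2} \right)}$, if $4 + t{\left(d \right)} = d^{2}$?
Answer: $-81900$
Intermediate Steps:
$t{\left(d \right)} = -4 + d^{2}$
$m{\left(S,o \right)} = 16 - 4 o - 4 S^{2}$ ($m{\left(S,o \right)} = - 4 \left(o + \left(-4 + S^{2}\right)\right) = - 4 \left(-4 + o + S^{2}\right) = 16 - 4 o - 4 S^{2}$)
$\left(-13\right) \left(-75\right) m{\left(5,\frac{4}{-4} - \frac{2}{-2} \right)} = \left(-13\right) \left(-75\right) \left(16 - 4 \left(\frac{4}{-4} - \frac{2}{-2}\right) - 4 \cdot 5^{2}\right) = 975 \left(16 - 4 \left(4 \left(- \frac{1}{4}\right) - -1\right) - 100\right) = 975 \left(16 - 4 \left(-1 + 1\right) - 100\right) = 975 \left(16 - 0 - 100\right) = 975 \left(16 + 0 - 100\right) = 975 \left(-84\right) = -81900$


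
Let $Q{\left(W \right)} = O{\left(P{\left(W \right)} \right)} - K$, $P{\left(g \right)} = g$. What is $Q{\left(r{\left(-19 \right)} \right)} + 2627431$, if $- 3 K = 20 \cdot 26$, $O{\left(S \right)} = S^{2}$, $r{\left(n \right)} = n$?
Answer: $\frac{7883896}{3} \approx 2.628 \cdot 10^{6}$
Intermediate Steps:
$K = - \frac{520}{3}$ ($K = - \frac{20 \cdot 26}{3} = \left(- \frac{1}{3}\right) 520 = - \frac{520}{3} \approx -173.33$)
$Q{\left(W \right)} = \frac{520}{3} + W^{2}$ ($Q{\left(W \right)} = W^{2} - - \frac{520}{3} = W^{2} + \frac{520}{3} = \frac{520}{3} + W^{2}$)
$Q{\left(r{\left(-19 \right)} \right)} + 2627431 = \left(\frac{520}{3} + \left(-19\right)^{2}\right) + 2627431 = \left(\frac{520}{3} + 361\right) + 2627431 = \frac{1603}{3} + 2627431 = \frac{7883896}{3}$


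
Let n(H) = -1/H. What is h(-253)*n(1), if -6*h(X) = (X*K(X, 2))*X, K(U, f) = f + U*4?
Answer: -32324545/3 ≈ -1.0775e+7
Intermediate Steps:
K(U, f) = f + 4*U
h(X) = -X²*(2 + 4*X)/6 (h(X) = -X*(2 + 4*X)*X/6 = -X²*(2 + 4*X)/6)
h(-253)*n(1) = ((⅓)*(-253)²*(-1 - 2*(-253)))*(-1/1) = ((⅓)*64009*(-1 + 506))*(-1*1) = ((⅓)*64009*505)*(-1) = (32324545/3)*(-1) = -32324545/3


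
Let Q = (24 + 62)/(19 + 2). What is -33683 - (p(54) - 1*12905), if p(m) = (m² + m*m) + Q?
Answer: -558896/21 ≈ -26614.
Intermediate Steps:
Q = 86/21 ≈ 4.0952
p(m) = 86/21 + 2*m² (p(m) = (m² + m*m) + 86/21 = (m² + m²) + 86/21 = 2*m² + 86/21 = 86/21 + 2*m²)
-33683 - (p(54) - 1*12905) = -33683 - ((86/21 + 2*54²) - 1*12905) = -33683 - ((86/21 + 2*2916) - 12905) = -33683 - ((86/21 + 5832) - 12905) = -33683 - (122558/21 - 12905) = -33683 - 1*(-148447/21) = -33683 + 148447/21 = -558896/21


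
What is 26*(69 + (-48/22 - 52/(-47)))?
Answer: 913042/517 ≈ 1766.0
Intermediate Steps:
26*(69 + (-48/22 - 52/(-47))) = 26*(69 + (-48*1/22 - 52*(-1/47))) = 26*(69 + (-24/11 + 52/47)) = 26*(69 - 556/517) = 26*(35117/517) = 913042/517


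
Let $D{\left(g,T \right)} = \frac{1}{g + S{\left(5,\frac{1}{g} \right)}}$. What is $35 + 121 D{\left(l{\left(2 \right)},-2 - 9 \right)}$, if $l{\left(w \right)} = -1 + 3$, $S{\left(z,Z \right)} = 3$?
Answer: $\frac{296}{5} \approx 59.2$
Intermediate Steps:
$l{\left(w \right)} = 2$
$D{\left(g,T \right)} = \frac{1}{3 + g}$ ($D{\left(g,T \right)} = \frac{1}{g + 3} = \frac{1}{3 + g}$)
$35 + 121 D{\left(l{\left(2 \right)},-2 - 9 \right)} = 35 + \frac{121}{3 + 2} = 35 + \frac{121}{5} = \frac{296}{5}$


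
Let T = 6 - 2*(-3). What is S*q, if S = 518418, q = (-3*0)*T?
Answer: 0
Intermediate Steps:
T = 12 (T = 6 + 6 = 12)
q = 0 (q = -3*0*12 = 0*12 = 0)
S*q = 518418*0 = 0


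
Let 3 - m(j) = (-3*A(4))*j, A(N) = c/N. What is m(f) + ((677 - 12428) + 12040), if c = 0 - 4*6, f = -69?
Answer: 1534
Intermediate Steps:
c = -24 (c = 0 - 24 = -24)
A(N) = -24/N
m(j) = 3 - 18*j (m(j) = 3 - (-(-72)/4)*j = 3 - (-3*(-6))*j = 3 - 18*j)
m(f) + ((677 - 12428) + 12040) = (3 - 18*(-69)) + ((677 - 12428) + 12040) = (3 + 1242) + (-11751 + 12040) = 1245 + 289 = 1534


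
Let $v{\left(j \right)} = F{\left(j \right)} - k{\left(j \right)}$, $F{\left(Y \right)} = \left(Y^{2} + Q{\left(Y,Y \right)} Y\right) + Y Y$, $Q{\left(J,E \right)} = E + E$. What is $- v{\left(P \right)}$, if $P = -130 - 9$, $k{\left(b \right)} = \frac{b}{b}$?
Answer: $-77283$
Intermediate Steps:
$Q{\left(J,E \right)} = 2 E$
$k{\left(b \right)} = 1$
$P = -139$
$F{\left(Y \right)} = 4 Y^{2}$ ($F{\left(Y \right)} = \left(Y^{2} + 2 Y Y\right) + Y Y = \left(Y^{2} + 2 Y^{2}\right) + Y^{2} = 3 Y^{2} + Y^{2} = 4 Y^{2}$)
$v{\left(j \right)} = -1 + 4 j^{2}$ ($v{\left(j \right)} = 4 j^{2} - 1 = -1 + 4 j^{2}$)
$- v{\left(P \right)} = - (-1 + 4 \left(-139\right)^{2}) = - (-1 + 4 \cdot 19321) = - (-1 + 77284) = \left(-1\right) 77283 = -77283$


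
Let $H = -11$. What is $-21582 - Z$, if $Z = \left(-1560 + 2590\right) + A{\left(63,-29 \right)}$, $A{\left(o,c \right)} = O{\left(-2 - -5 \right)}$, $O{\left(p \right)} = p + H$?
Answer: $-22604$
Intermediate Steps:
$O{\left(p \right)} = -11 + p$ ($O{\left(p \right)} = p - 11 = -11 + p$)
$A{\left(o,c \right)} = -8$ ($A{\left(o,c \right)} = -11 - -3 = -11 + \left(-2 + 5\right) = -11 + 3 = -8$)
$Z = 1022$ ($Z = \left(-1560 + 2590\right) - 8 = 1030 - 8 = 1022$)
$-21582 - Z = -21582 - 1022 = -22604$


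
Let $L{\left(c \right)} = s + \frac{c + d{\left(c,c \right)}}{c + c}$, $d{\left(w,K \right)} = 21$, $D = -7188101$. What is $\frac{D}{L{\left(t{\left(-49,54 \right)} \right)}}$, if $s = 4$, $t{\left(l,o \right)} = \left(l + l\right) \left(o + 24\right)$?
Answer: $- \frac{39946088}{25} \approx -1.5978 \cdot 10^{6}$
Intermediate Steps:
$t{\left(l,o \right)} = 2 l \left(24 + o\right)$
$L{\left(c \right)} = 4 + \frac{21 + c}{2 c}$ ($L{\left(c \right)} = 4 + \frac{c + 21}{c + c} = 4 + \frac{21 + c}{2 c}$)
$\frac{D}{L{\left(t{\left(-49,54 \right)} \right)}} = - \frac{7188101}{\frac{3}{2} \frac{1}{2 \left(-49\right) \left(24 + 54\right)} \left(7 + 3 \cdot 2 \left(-49\right) \left(24 + 54\right)\right)} = - \frac{7188101}{\frac{3}{2} \frac{1}{2 \left(-49\right) 78} \left(7 + 3 \cdot 2 \left(-49\right) 78\right)} = - \frac{7188101}{\frac{3}{2} \frac{1}{-7644} \left(7 + 3 \left(-7644\right)\right)} = - \frac{7188101}{\frac{3}{2} \left(- \frac{1}{7644}\right) \left(7 - 22932\right)} = - \frac{7188101}{\frac{3}{2} \left(- \frac{1}{7644}\right) \left(-22925\right)} = - \frac{7188101}{\frac{3275}{728}} = \left(-7188101\right) \frac{728}{3275} = - \frac{39946088}{25}$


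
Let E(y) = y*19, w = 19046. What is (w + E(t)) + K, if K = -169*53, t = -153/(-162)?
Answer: 181925/18 ≈ 10107.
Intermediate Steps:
t = 17/18 (t = -153*(-1/162) = 17/18 ≈ 0.94444)
E(y) = 19*y
K = -8957
(w + E(t)) + K = (19046 + 19*(17/18)) - 8957 = (19046 + 323/18) - 8957 = 343151/18 - 8957 = 181925/18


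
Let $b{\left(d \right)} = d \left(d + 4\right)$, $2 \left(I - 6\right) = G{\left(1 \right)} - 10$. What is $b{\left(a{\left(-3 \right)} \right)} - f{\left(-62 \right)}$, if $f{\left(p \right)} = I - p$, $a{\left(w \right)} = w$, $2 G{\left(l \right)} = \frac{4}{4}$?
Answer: $- \frac{265}{4} \approx -66.25$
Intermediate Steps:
$G{\left(l \right)} = \frac{1}{2}$ ($G{\left(l \right)} = \frac{4 \cdot \frac{1}{4}}{2} = \frac{1}{2} \cdot 1 = \frac{1}{2}$)
$I = \frac{5}{4}$ ($I = 6 + \frac{\frac{1}{2} - 10}{2} = 6 + \frac{1}{2} \left(- \frac{19}{2}\right) = 6 - \frac{19}{4} = \frac{5}{4} \approx 1.25$)
$b{\left(d \right)} = d \left(4 + d\right)$
$f{\left(p \right)} = \frac{5}{4} - p$
$b{\left(a{\left(-3 \right)} \right)} - f{\left(-62 \right)} = - 3 \left(4 - 3\right) - \left(\frac{5}{4} - -62\right) = \left(-3\right) 1 - \left(\frac{5}{4} + 62\right) = -3 - \frac{253}{4} = - \frac{265}{4}$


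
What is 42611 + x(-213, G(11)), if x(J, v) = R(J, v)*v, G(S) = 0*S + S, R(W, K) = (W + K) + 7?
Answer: 40466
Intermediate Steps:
R(W, K) = 7 + K + W (R(W, K) = (K + W) + 7 = 7 + K + W)
G(S) = S (G(S) = 0 + S = S)
x(J, v) = v*(7 + J + v) (x(J, v) = (7 + v + J)*v = (7 + J + v)*v = v*(7 + J + v))
42611 + x(-213, G(11)) = 42611 + 11*(7 - 213 + 11) = 42611 + 11*(-195) = 42611 - 2145 = 40466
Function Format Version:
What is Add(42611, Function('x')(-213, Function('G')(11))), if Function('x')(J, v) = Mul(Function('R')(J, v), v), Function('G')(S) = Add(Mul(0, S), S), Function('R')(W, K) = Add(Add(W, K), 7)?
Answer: 40466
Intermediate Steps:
Function('R')(W, K) = Add(7, K, W) (Function('R')(W, K) = Add(Add(K, W), 7) = Add(7, K, W))
Function('G')(S) = S (Function('G')(S) = Add(0, S) = S)
Function('x')(J, v) = Mul(v, Add(7, J, v)) (Function('x')(J, v) = Mul(Add(7, v, J), v) = Mul(Add(7, J, v), v) = Mul(v, Add(7, J, v)))
Add(42611, Function('x')(-213, Function('G')(11))) = Add(42611, Mul(11, Add(7, -213, 11))) = Add(42611, Mul(11, -195)) = Add(42611, -2145) = 40466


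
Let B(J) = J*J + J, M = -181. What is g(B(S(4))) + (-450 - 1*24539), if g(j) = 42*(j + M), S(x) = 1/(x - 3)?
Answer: -32507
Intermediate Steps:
S(x) = 1/(-3 + x)
B(J) = J + J² (B(J) = J² + J = J + J²)
g(j) = -7602 + 42*j (g(j) = 42*(j - 181) = 42*(-181 + j) = -7602 + 42*j)
g(B(S(4))) + (-450 - 1*24539) = (-7602 + 42*((1 + 1/(-3 + 4))/(-3 + 4))) + (-450 - 1*24539) = (-7602 + 42*((1 + 1/1)/1)) + (-450 - 24539) = (-7602 + 42*(1*(1 + 1))) - 24989 = (-7602 + 42*(1*2)) - 24989 = (-7602 + 42*2) - 24989 = (-7602 + 84) - 24989 = -7518 - 24989 = -32507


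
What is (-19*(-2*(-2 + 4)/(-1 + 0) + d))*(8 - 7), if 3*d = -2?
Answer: -190/3 ≈ -63.333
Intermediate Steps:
d = -⅔ (d = (⅓)*(-2) = -⅔ ≈ -0.66667)
(-19*(-2*(-2 + 4)/(-1 + 0) + d))*(8 - 7) = (-19*(-2*(-2 + 4)/(-1 + 0) - ⅔))*(8 - 7) = -19*(-4/(-1) - ⅔)*1 = -19*(-4*(-1) - ⅔)*1 = -19*(-2*(-2) - ⅔)*1 = -19*(4 - ⅔)*1 = -19*10/3*1 = -190/3*1 = -190/3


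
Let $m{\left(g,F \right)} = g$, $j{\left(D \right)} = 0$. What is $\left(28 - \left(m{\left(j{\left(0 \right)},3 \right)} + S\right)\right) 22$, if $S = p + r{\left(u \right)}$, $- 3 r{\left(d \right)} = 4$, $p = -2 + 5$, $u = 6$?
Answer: $\frac{1738}{3} \approx 579.33$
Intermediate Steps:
$p = 3$
$r{\left(d \right)} = - \frac{4}{3}$ ($r{\left(d \right)} = \left(- \frac{1}{3}\right) 4 = - \frac{4}{3}$)
$S = \frac{5}{3}$ ($S = 3 - \frac{4}{3} = \frac{5}{3} \approx 1.6667$)
$\left(28 - \left(m{\left(j{\left(0 \right)},3 \right)} + S\right)\right) 22 = \left(28 - \left(0 + \frac{5}{3}\right)\right) 22 = \left(28 - \frac{5}{3}\right) 22 = \frac{79}{3} \cdot 22 = \frac{1738}{3}$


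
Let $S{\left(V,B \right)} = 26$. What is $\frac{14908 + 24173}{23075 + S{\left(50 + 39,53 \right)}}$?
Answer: $\frac{39081}{23101} \approx 1.6917$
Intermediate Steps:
$\frac{14908 + 24173}{23075 + S{\left(50 + 39,53 \right)}} = \frac{14908 + 24173}{23075 + 26} = \frac{39081}{23101}$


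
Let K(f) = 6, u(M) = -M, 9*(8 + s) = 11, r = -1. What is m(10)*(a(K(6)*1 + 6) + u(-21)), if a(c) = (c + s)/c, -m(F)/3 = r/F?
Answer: 463/72 ≈ 6.4306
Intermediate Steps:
s = -61/9 (s = -8 + (⅑)*11 = -8 + 11/9 = -61/9 ≈ -6.7778)
m(F) = 3/F (m(F) = -(-3)/F = 3/F)
a(c) = (-61/9 + c)/c (a(c) = (c - 61/9)/c = (-61/9 + c)/c)
m(10)*(a(K(6)*1 + 6) + u(-21)) = (3/10)*((-61/9 + (6*1 + 6))/(6*1 + 6) - 1*(-21)) = (3*(⅒))*((-61/9 + (6 + 6))/(6 + 6) + 21) = 3*((-61/9 + 12)/12 + 21)/10 = 3*((1/12)*(47/9) + 21)/10 = 3*(47/108 + 21)/10 = (3/10)*(2315/108) = 463/72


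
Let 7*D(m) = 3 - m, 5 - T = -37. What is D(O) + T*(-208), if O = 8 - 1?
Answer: -61156/7 ≈ -8736.6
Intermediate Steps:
T = 42 (T = 5 - 1*(-37) = 5 + 37 = 42)
O = 7
D(m) = 3/7 - m/7 (D(m) = (3 - m)/7 = 3/7 - m/7)
D(O) + T*(-208) = (3/7 - ⅐*7) + 42*(-208) = (3/7 - 1) - 8736 = -4/7 - 8736 = -61156/7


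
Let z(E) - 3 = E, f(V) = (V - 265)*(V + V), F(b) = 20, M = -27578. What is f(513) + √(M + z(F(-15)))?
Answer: 254448 + I*√27555 ≈ 2.5445e+5 + 166.0*I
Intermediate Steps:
f(V) = 2*V*(-265 + V) (f(V) = (-265 + V)*(2*V) = 2*V*(-265 + V))
z(E) = 3 + E
f(513) + √(M + z(F(-15))) = 2*513*(-265 + 513) + √(-27578 + (3 + 20)) = 2*513*248 + √(-27578 + 23) = 254448 + √(-27555) = 254448 + I*√27555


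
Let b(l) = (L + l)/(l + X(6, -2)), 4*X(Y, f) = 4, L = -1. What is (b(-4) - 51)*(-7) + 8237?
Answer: 25747/3 ≈ 8582.3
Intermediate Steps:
X(Y, f) = 1 (X(Y, f) = (1/4)*4 = 1)
b(l) = (-1 + l)/(1 + l) (b(l) = (-1 + l)/(l + 1) = (-1 + l)/(1 + l))
(b(-4) - 51)*(-7) + 8237 = ((-1 - 4)/(1 - 4) - 51)*(-7) + 8237 = (-5/(-3) - 51)*(-7) + 8237 = (-1/3*(-5) - 51)*(-7) + 8237 = (5/3 - 51)*(-7) + 8237 = -148/3*(-7) + 8237 = 1036/3 + 8237 = 25747/3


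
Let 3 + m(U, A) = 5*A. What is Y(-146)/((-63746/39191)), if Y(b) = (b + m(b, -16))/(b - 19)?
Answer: -8974739/10518090 ≈ -0.85327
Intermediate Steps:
m(U, A) = -3 + 5*A
Y(b) = (-83 + b)/(-19 + b) (Y(b) = (b + (-3 + 5*(-16)))/(b - 19) = (b + (-3 - 80))/(-19 + b) = (b - 83)/(-19 + b) = (-83 + b)/(-19 + b))
Y(-146)/((-63746/39191)) = ((-83 - 146)/(-19 - 146))/((-63746/39191)) = (-229/(-165))/((-63746*1/39191)) = (-1/165*(-229))/(-63746/39191) = (229/165)*(-39191/63746) = -8974739/10518090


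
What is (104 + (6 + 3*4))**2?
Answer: 14884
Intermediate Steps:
(104 + (6 + 3*4))**2 = (104 + (6 + 12))**2 = (104 + 18)**2 = 122**2 = 14884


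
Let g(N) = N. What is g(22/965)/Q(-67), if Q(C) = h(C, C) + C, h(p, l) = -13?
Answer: -11/38600 ≈ -0.00028497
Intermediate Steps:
Q(C) = -13 + C
g(22/965)/Q(-67) = (22/965)/(-13 - 67) = (22*(1/965))/(-80) = (22/965)*(-1/80) = -11/38600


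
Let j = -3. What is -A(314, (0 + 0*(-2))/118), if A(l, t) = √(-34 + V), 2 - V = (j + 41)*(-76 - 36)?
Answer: -8*√66 ≈ -64.992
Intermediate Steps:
V = 4258 (V = 2 - (-3 + 41)*(-76 - 36) = 2 - 38*(-112) = 2 - 1*(-4256) = 2 + 4256 = 4258)
A(l, t) = 8*√66 (A(l, t) = √(-34 + 4258) = √4224 = 8*√66)
-A(314, (0 + 0*(-2))/118) = -8*√66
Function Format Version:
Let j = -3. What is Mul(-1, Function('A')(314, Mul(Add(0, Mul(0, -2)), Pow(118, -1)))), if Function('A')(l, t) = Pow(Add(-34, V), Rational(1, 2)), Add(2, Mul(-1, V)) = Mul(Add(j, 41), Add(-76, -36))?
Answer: Mul(-8, Pow(66, Rational(1, 2))) ≈ -64.992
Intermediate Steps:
V = 4258 (V = Add(2, Mul(-1, Mul(Add(-3, 41), Add(-76, -36)))) = Add(2, Mul(-1, Mul(38, -112))) = Add(2, Mul(-1, -4256)) = Add(2, 4256) = 4258)
Function('A')(l, t) = Mul(8, Pow(66, Rational(1, 2))) (Function('A')(l, t) = Pow(Add(-34, 4258), Rational(1, 2)) = Pow(4224, Rational(1, 2)) = Mul(8, Pow(66, Rational(1, 2))))
Mul(-1, Function('A')(314, Mul(Add(0, Mul(0, -2)), Pow(118, -1)))) = Mul(-1, Mul(8, Pow(66, Rational(1, 2)))) = Mul(-8, Pow(66, Rational(1, 2)))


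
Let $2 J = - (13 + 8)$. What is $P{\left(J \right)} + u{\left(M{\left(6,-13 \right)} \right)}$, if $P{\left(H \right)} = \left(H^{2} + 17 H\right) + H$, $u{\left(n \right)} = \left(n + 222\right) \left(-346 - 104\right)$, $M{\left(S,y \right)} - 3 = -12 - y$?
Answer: $- \frac{407115}{4} \approx -1.0178 \cdot 10^{5}$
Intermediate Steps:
$M{\left(S,y \right)} = -9 - y$ ($M{\left(S,y \right)} = 3 - \left(12 + y\right) = -9 - y$)
$u{\left(n \right)} = -99900 - 450 n$ ($u{\left(n \right)} = \left(222 + n\right) \left(-450\right) = -99900 - 450 n$)
$J = - \frac{21}{2}$ ($J = \frac{\left(-1\right) \left(13 + 8\right)}{2} = \frac{\left(-1\right) 21}{2} = \frac{1}{2} \left(-21\right) = - \frac{21}{2} \approx -10.5$)
$P{\left(H \right)} = H^{2} + 18 H$
$P{\left(J \right)} + u{\left(M{\left(6,-13 \right)} \right)} = - \frac{21 \left(18 - \frac{21}{2}\right)}{2} - \left(99900 + 450 \left(-9 - -13\right)\right) = \left(- \frac{21}{2}\right) \frac{15}{2} - \left(99900 + 450 \left(-9 + 13\right)\right) = - \frac{315}{4} - 101700 = - \frac{407115}{4}$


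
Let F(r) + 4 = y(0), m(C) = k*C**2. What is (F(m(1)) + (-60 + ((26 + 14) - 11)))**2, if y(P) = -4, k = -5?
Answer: 1521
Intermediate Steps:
m(C) = -5*C**2
F(r) = -8 (F(r) = -4 - 4 = -8)
(F(m(1)) + (-60 + ((26 + 14) - 11)))**2 = (-8 + (-60 + ((26 + 14) - 11)))**2 = (-8 + (-60 + (40 - 11)))**2 = (-8 + (-60 + 29))**2 = (-8 - 31)**2 = (-39)**2 = 1521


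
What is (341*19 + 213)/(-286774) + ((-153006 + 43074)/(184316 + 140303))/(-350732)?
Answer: -95235157076921/4081305592840699 ≈ -0.023334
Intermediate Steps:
(341*19 + 213)/(-286774) + ((-153006 + 43074)/(184316 + 140303))/(-350732) = (6479 + 213)*(-1/286774) - 109932/324619*(-1/350732) = 6692*(-1/286774) - 109932*1/324619*(-1/350732) = -3346/143387 - 109932/324619*(-1/350732) = -3346/143387 + 27483/28463567777 = -95235157076921/4081305592840699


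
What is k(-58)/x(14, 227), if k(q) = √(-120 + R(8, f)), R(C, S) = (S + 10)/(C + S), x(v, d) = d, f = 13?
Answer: I*√52437/4767 ≈ 0.048037*I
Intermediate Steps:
R(C, S) = (10 + S)/(C + S)
k(q) = I*√52437/21 (k(q) = √(-120 + (10 + 13)/(8 + 13)) = √(-120 + 23/21) = √(-2497/21) = I*√52437/21)
k(-58)/x(14, 227) = (I*√52437/21)/227 = (I*√52437/21)*(1/227) = I*√52437/4767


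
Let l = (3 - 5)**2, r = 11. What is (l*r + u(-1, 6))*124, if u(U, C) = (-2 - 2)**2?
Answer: 7440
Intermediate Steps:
u(U, C) = 16 (u(U, C) = (-4)**2 = 16)
l = 4 (l = (-2)**2 = 4)
(l*r + u(-1, 6))*124 = (4*11 + 16)*124 = (44 + 16)*124 = 60*124 = 7440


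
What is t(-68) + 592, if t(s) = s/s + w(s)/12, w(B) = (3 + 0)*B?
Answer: 576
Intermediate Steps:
w(B) = 3*B
t(s) = 1 + s/4 (t(s) = s/s + (3*s)/12 = 1 + (3*s)*(1/12) = 1 + s/4)
t(-68) + 592 = (1 + (¼)*(-68)) + 592 = (1 - 17) + 592 = -16 + 592 = 576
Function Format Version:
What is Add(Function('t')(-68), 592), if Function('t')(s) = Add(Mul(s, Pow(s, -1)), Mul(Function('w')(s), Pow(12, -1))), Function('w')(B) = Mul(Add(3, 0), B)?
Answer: 576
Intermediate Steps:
Function('w')(B) = Mul(3, B)
Function('t')(s) = Add(1, Mul(Rational(1, 4), s)) (Function('t')(s) = Add(Mul(s, Pow(s, -1)), Mul(Mul(3, s), Pow(12, -1))) = Add(1, Mul(Mul(3, s), Rational(1, 12))) = Add(1, Mul(Rational(1, 4), s)))
Add(Function('t')(-68), 592) = Add(Add(1, Mul(Rational(1, 4), -68)), 592) = Add(Add(1, -17), 592) = Add(-16, 592) = 576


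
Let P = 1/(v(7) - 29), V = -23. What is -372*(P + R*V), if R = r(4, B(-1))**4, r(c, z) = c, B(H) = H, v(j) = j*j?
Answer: 10951587/5 ≈ 2.1903e+6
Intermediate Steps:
v(j) = j**2
P = 1/20 (P = 1/(7**2 - 29) = 1/(49 - 29) = 1/20 ≈ 0.050000)
R = 256 (R = 4**4 = 256)
-372*(P + R*V) = -372*(1/20 + 256*(-23)) = -372*(1/20 - 5888) = -372*(-117759/20) = 10951587/5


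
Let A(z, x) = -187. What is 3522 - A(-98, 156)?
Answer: 3709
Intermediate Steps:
3522 - A(-98, 156) = 3522 - 1*(-187) = 3522 + 187 = 3709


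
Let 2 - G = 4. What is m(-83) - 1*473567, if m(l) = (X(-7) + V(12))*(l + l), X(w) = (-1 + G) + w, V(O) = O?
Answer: -473899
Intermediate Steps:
G = -2 (G = 2 - 1*4 = 2 - 4 = -2)
X(w) = -3 + w (X(w) = (-1 - 2) + w = -3 + w)
m(l) = 4*l (m(l) = ((-3 - 7) + 12)*(l + l) = (-10 + 12)*(2*l) = 2*(2*l) = 4*l)
m(-83) - 1*473567 = 4*(-83) - 1*473567 = -332 - 473567 = -473899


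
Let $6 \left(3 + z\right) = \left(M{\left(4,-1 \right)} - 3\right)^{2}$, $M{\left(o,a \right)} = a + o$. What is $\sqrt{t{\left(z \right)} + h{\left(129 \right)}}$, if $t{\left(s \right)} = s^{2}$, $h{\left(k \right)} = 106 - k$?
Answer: $i \sqrt{14} \approx 3.7417 i$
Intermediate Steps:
$z = -3$ ($z = -3 + \frac{\left(\left(-1 + 4\right) - 3\right)^{2}}{6} = -3 + \frac{\left(3 - 3\right)^{2}}{6} = -3 + \frac{0^{2}}{6} = -3 + \frac{1}{6} \cdot 0 = -3 + 0 = -3$)
$\sqrt{t{\left(z \right)} + h{\left(129 \right)}} = \sqrt{\left(-3\right)^{2} + \left(106 - 129\right)} = \sqrt{9 + \left(106 - 129\right)} = \sqrt{9 - 23} = \sqrt{-14} = i \sqrt{14}$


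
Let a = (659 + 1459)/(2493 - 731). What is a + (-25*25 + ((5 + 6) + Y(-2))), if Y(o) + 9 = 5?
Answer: -543399/881 ≈ -616.80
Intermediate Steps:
a = 1059/881 (a = 2118/1762 = 2118*(1/1762) = 1059/881 ≈ 1.2020)
Y(o) = -4 (Y(o) = -9 + 5 = -4)
a + (-25*25 + ((5 + 6) + Y(-2))) = 1059/881 + (-25*25 + ((5 + 6) - 4)) = 1059/881 + (-625 + (11 - 4)) = 1059/881 + (-625 + 7) = 1059/881 - 618 = -543399/881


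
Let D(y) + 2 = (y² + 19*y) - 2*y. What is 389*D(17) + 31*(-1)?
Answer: 224033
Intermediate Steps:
D(y) = -2 + y² + 17*y (D(y) = -2 + ((y² + 19*y) - 2*y) = -2 + (y² + 17*y) = -2 + y² + 17*y)
389*D(17) + 31*(-1) = 389*(-2 + 17² + 17*17) + 31*(-1) = 389*(-2 + 289 + 289) - 31 = 389*576 - 31 = 224064 - 31 = 224033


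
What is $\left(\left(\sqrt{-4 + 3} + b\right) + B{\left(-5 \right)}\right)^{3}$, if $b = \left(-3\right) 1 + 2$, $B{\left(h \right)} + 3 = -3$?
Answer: $-322 + 146 i \approx -322.0 + 146.0 i$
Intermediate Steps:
$B{\left(h \right)} = -6$ ($B{\left(h \right)} = -3 - 3 = -6$)
$b = -1$ ($b = -3 + 2 = -1$)
$\left(\left(\sqrt{-4 + 3} + b\right) + B{\left(-5 \right)}\right)^{3} = \left(\left(\sqrt{-4 + 3} - 1\right) - 6\right)^{3} = \left(\left(\sqrt{-1} - 1\right) - 6\right)^{3} = \left(\left(i - 1\right) - 6\right)^{3} = \left(\left(-1 + i\right) - 6\right)^{3} = \left(-7 + i\right)^{3}$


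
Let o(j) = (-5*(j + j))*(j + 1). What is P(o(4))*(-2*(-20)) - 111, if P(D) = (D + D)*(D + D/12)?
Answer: 10399667/3 ≈ 3.4666e+6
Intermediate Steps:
o(j) = -10*j*(1 + j) (o(j) = (-10*j)*(1 + j) = -10*j*(1 + j))
P(D) = 13*D²/6 (P(D) = (2*D)*(D + D*(1/12)) = (2*D)*(D + D/12) = (2*D)*(13*D/12) = 13*D²/6)
P(o(4))*(-2*(-20)) - 111 = (13*(-10*4*(1 + 4))²/6)*(-2*(-20)) - 111 = (13*(-10*4*5)²/6)*40 - 111 = ((13/6)*(-200)²)*40 - 111 = ((13/6)*40000)*40 - 111 = (260000/3)*40 - 111 = 10400000/3 - 111 = 10399667/3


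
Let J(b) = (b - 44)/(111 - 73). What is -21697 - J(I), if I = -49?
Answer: -824393/38 ≈ -21695.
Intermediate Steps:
J(b) = -22/19 + b/38 (J(b) = (-44 + b)/38 = (-44 + b)*(1/38) = -22/19 + b/38)
-21697 - J(I) = -21697 - (-22/19 + (1/38)*(-49)) = -21697 - (-22/19 - 49/38) = -21697 - 1*(-93/38) = -21697 + 93/38 = -824393/38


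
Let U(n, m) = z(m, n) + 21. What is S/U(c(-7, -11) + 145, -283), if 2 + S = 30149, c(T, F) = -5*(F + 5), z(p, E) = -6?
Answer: 10049/5 ≈ 2009.8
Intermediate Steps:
c(T, F) = -25 - 5*F (c(T, F) = -5*(5 + F) = -25 - 5*F)
U(n, m) = 15 (U(n, m) = -6 + 21 = 15)
S = 30147 (S = -2 + 30149 = 30147)
S/U(c(-7, -11) + 145, -283) = 30147/15 = 30147*(1/15) = 10049/5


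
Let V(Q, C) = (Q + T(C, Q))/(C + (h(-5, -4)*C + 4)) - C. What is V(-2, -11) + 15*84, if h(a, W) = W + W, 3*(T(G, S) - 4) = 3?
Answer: 34318/27 ≈ 1271.0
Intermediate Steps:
T(G, S) = 5 (T(G, S) = 4 + (⅓)*3 = 4 + 1 = 5)
h(a, W) = 2*W
V(Q, C) = -C + (5 + Q)/(4 - 7*C) (V(Q, C) = (Q + 5)/(C + ((2*(-4))*C + 4)) - C = (5 + Q)/(C + (-8*C + 4)) - C = (5 + Q)/(C + (4 - 8*C)) - C = (5 + Q)/(4 - 7*C) - C = -C + (5 + Q)/(4 - 7*C))
V(-2, -11) + 15*84 = (-5 - 1*(-2) - 7*(-11)² + 4*(-11))/(-4 + 7*(-11)) + 15*84 = (-5 + 2 - 7*121 - 44)/(-4 - 77) + 1260 = (-5 + 2 - 847 - 44)/(-81) + 1260 = -1/81*(-894) + 1260 = 298/27 + 1260 = 34318/27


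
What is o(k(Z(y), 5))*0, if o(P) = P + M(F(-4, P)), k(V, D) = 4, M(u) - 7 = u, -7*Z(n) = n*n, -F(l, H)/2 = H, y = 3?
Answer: 0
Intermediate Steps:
F(l, H) = -2*H
Z(n) = -n²/7 (Z(n) = -n*n/7 = -n²/7)
M(u) = 7 + u
o(P) = 7 - P (o(P) = P + (7 - 2*P) = 7 - P)
o(k(Z(y), 5))*0 = (7 - 1*4)*0 = (7 - 4)*0 = 3*0 = 0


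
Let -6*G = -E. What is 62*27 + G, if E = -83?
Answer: 9961/6 ≈ 1660.2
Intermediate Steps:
G = -83/6 (G = -(-1)*(-83)/6 = -1/6*83 = -83/6 ≈ -13.833)
62*27 + G = 62*27 - 83/6 = 1674 - 83/6 = 9961/6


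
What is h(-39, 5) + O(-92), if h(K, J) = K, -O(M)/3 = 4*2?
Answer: -63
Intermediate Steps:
O(M) = -24 (O(M) = -12*2 = -3*8 = -24)
h(-39, 5) + O(-92) = -39 - 24 = -63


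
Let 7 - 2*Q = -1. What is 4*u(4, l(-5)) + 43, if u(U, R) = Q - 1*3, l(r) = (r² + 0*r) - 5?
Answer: 47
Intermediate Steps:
Q = 4 (Q = 7/2 - ½*(-1) = 7/2 + ½ = 4)
l(r) = -5 + r² (l(r) = (r² + 0) - 5 = r² - 5 = -5 + r²)
u(U, R) = 1 (u(U, R) = 4 - 1*3 = 4 - 3 = 1)
4*u(4, l(-5)) + 43 = 4*1 + 43 = 4 + 43 = 47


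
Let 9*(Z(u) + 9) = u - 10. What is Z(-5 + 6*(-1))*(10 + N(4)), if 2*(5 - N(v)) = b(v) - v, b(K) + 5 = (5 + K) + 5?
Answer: -425/3 ≈ -141.67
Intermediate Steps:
b(K) = 5 + K (b(K) = -5 + ((5 + K) + 5) = -5 + (10 + K) = 5 + K)
N(v) = 5/2 (N(v) = 5 - ((5 + v) - v)/2 = 5 - ½*5 = 5 - 5/2 = 5/2)
Z(u) = -91/9 + u/9 (Z(u) = -9 + (u - 10)/9 = -9 + (-10 + u)/9 = -9 + (-10/9 + u/9) = -91/9 + u/9)
Z(-5 + 6*(-1))*(10 + N(4)) = (-91/9 + (-5 + 6*(-1))/9)*(10 + 5/2) = (-91/9 + (-5 - 6)/9)*(25/2) = (-91/9 + (⅑)*(-11))*(25/2) = (-91/9 - 11/9)*(25/2) = -34/3*25/2 = -425/3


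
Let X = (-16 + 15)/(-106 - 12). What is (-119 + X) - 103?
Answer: -26195/118 ≈ -221.99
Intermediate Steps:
X = 1/118 (X = -1/(-118) = -1*(-1/118) = 1/118 ≈ 0.0084746)
(-119 + X) - 103 = (-119 + 1/118) - 103 = -14041/118 - 103 = -26195/118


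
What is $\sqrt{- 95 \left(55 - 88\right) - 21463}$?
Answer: $2 i \sqrt{4582} \approx 135.38 i$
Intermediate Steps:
$\sqrt{- 95 \left(55 - 88\right) - 21463} = \sqrt{\left(-95\right) \left(-33\right) - 21463} = \sqrt{3135 - 21463} = \sqrt{-18328} = 2 i \sqrt{4582}$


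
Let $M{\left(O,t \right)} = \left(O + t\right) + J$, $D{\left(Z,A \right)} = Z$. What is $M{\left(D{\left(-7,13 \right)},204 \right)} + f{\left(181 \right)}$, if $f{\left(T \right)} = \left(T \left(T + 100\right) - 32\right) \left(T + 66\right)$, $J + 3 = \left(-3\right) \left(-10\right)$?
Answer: $12554987$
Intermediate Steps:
$J = 27$ ($J = -3 - -30 = -3 + 30 = 27$)
$M{\left(O,t \right)} = 27 + O + t$ ($M{\left(O,t \right)} = \left(O + t\right) + 27 = 27 + O + t$)
$f{\left(T \right)} = \left(-32 + T \left(100 + T\right)\right) \left(66 + T\right)$ ($f{\left(T \right)} = \left(T \left(100 + T\right) - 32\right) \left(66 + T\right) = \left(-32 + T \left(100 + T\right)\right) \left(66 + T\right)$)
$M{\left(D{\left(-7,13 \right)},204 \right)} + f{\left(181 \right)} = \left(27 - 7 + 204\right) + \left(-2112 + 181^{3} + 166 \cdot 181^{2} + 6568 \cdot 181\right) = 224 + \left(-2112 + 5929741 + 166 \cdot 32761 + 1188808\right) = 224 + \left(-2112 + 5929741 + 5438326 + 1188808\right) = 224 + 12554763 = 12554987$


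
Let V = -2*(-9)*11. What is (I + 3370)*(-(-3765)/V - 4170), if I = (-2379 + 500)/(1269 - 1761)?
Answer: -454759708835/32472 ≈ -1.4005e+7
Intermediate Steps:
V = 198 (V = 18*11 = 198)
I = 1879/492 (I = -1879/(-492) = -1879*(-1/492) = 1879/492 ≈ 3.8191)
(I + 3370)*(-(-3765)/V - 4170) = (1879/492 + 3370)*(-(-3765)/198 - 4170) = 1659919*(-(-3765)/198 - 4170)/492 = 1659919*(-5*(-251/66) - 4170)/492 = 1659919*(1255/66 - 4170)/492 = (1659919/492)*(-273965/66) = -454759708835/32472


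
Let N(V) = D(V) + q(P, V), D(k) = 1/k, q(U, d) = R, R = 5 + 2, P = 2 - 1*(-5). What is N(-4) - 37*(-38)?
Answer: 5651/4 ≈ 1412.8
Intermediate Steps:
P = 7 (P = 2 + 5 = 7)
R = 7
q(U, d) = 7
D(k) = 1/k
N(V) = 7 + 1/V (N(V) = 1/V + 7 = 7 + 1/V)
N(-4) - 37*(-38) = (7 + 1/(-4)) - 37*(-38) = (7 - ¼) + 1406 = 27/4 + 1406 = 5651/4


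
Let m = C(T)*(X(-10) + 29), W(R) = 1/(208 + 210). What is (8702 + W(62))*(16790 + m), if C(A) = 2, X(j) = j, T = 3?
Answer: 30605394918/209 ≈ 1.4644e+8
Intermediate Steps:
W(R) = 1/418
m = 38 (m = 2*(-10 + 29) = 2*19 = 38)
(8702 + W(62))*(16790 + m) = (8702 + 1/418)*(16790 + 38) = (3637437/418)*16828 = 30605394918/209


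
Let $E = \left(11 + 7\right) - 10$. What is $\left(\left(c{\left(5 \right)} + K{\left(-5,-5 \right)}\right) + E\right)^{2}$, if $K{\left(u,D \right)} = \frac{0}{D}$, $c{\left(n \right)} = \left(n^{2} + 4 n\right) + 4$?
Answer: $3249$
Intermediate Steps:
$E = 8$ ($E = 18 - 10 = 8$)
$c{\left(n \right)} = 4 + n^{2} + 4 n$
$K{\left(u,D \right)} = 0$
$\left(\left(c{\left(5 \right)} + K{\left(-5,-5 \right)}\right) + E\right)^{2} = \left(\left(\left(4 + 5^{2} + 4 \cdot 5\right) + 0\right) + 8\right)^{2} = \left(\left(\left(4 + 25 + 20\right) + 0\right) + 8\right)^{2} = \left(\left(49 + 0\right) + 8\right)^{2} = \left(49 + 8\right)^{2} = 57^{2} = 3249$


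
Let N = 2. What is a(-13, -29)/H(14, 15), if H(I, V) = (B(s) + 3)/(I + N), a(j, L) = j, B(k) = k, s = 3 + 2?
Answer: -26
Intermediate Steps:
s = 5
H(I, V) = 8/(2 + I) (H(I, V) = (5 + 3)/(I + 2) = 8/(2 + I))
a(-13, -29)/H(14, 15) = -13/(8/(2 + 14)) = -13/(8/16) = -13/(8*(1/16)) = -13/1/2 = -13*2 = -26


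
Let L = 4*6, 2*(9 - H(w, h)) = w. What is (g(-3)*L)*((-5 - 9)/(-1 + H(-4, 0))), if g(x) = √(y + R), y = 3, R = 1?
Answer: -336/5 ≈ -67.200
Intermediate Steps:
H(w, h) = 9 - w/2
g(x) = 2 (g(x) = √(3 + 1) = √4 = 2)
L = 24
(g(-3)*L)*((-5 - 9)/(-1 + H(-4, 0))) = (2*24)*((-5 - 9)/(-1 + (9 - ½*(-4)))) = 48*(-14/(-1 + (9 + 2))) = 48*(-14/(-1 + 11)) = 48*(-14/10) = 48*(-14*⅒) = 48*(-7/5) = -336/5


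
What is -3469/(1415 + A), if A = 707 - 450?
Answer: -3469/1672 ≈ -2.0748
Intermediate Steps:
A = 257
-3469/(1415 + A) = -3469/(1415 + 257) = -3469/1672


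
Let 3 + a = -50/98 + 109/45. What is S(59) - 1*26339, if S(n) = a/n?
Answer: -3426574604/130095 ≈ -26339.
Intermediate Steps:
a = -2399/2205 (a = -3 + (-50/98 + 109/45) = -3 + (-50*1/98 + 109*(1/45)) = -3 + (-25/49 + 109/45) = -3 + 4216/2205 = -2399/2205 ≈ -1.0880)
S(n) = -2399/(2205*n)
S(59) - 1*26339 = -2399/2205/59 - 1*26339 = -2399/2205*1/59 - 26339 = -2399/130095 - 26339 = -3426574604/130095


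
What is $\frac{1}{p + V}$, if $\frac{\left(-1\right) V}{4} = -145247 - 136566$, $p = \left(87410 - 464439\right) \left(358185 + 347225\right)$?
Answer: $- \frac{1}{265958899638} \approx -3.76 \cdot 10^{-12}$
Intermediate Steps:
$p = -265960026890$ ($p = \left(-377029\right) 705410 = -265960026890$)
$V = 1127252$ ($V = - 4 \left(-145247 - 136566\right) = \left(-4\right) \left(-281813\right) = 1127252$)
$\frac{1}{p + V} = \frac{1}{-265960026890 + 1127252} = \frac{1}{-265958899638} = - \frac{1}{265958899638}$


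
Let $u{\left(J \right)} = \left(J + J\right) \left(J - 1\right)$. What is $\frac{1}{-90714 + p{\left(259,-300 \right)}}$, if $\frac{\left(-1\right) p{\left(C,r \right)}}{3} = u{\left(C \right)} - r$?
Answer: $- \frac{1}{492546} \approx -2.0303 \cdot 10^{-6}$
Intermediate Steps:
$u{\left(J \right)} = 2 J \left(-1 + J\right)$
$p{\left(C,r \right)} = 3 r - 6 C \left(-1 + C\right)$ ($p{\left(C,r \right)} = - 3 \left(2 C \left(-1 + C\right) - r\right) = - 3 \left(- r + 2 C \left(-1 + C\right)\right) = 3 r - 6 C \left(-1 + C\right)$)
$\frac{1}{-90714 + p{\left(259,-300 \right)}} = \frac{1}{-90714 + \left(3 \left(-300\right) - 1554 \left(-1 + 259\right)\right)} = \frac{1}{-90714 - \left(900 + 1554 \cdot 258\right)} = \frac{1}{-90714 - 401832} = \frac{1}{-492546} = - \frac{1}{492546}$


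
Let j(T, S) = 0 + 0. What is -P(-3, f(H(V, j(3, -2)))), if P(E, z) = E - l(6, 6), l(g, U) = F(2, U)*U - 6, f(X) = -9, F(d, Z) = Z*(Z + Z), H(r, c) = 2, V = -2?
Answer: 429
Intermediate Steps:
j(T, S) = 0
F(d, Z) = 2*Z**2 (F(d, Z) = Z*(2*Z) = 2*Z**2)
l(g, U) = -6 + 2*U**3 (l(g, U) = (2*U**2)*U - 6 = 2*U**3 - 6 = -6 + 2*U**3)
P(E, z) = -426 + E (P(E, z) = E - (-6 + 2*6**3) = E - (-6 + 2*216) = E - (-6 + 432) = E - 1*426 = E - 426 = -426 + E)
-P(-3, f(H(V, j(3, -2)))) = -(-426 - 3) = -1*(-429) = 429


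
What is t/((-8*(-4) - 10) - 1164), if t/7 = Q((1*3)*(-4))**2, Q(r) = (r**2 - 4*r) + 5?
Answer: -271663/1142 ≈ -237.88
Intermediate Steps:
Q(r) = 5 + r**2 - 4*r
t = 271663 (t = 7*(5 + ((1*3)*(-4))**2 - 4*1*3*(-4))**2 = 7*(5 + (3*(-4))**2 - 12*(-4))**2 = 7*(5 + (-12)**2 - 4*(-12))**2 = 7*(5 + 144 + 48)**2 = 7*197**2 = 7*38809 = 271663)
t/((-8*(-4) - 10) - 1164) = 271663/((-8*(-4) - 10) - 1164) = 271663/((32 - 10) - 1164) = 271663/(22 - 1164) = 271663/(-1142) = 271663*(-1/1142) = -271663/1142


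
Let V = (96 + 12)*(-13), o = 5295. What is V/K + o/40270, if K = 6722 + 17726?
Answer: 1822827/24613024 ≈ 0.074059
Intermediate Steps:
K = 24448
V = -1404 (V = 108*(-13) = -1404)
V/K + o/40270 = -1404/24448 + 5295/40270 = -1404*1/24448 + 5295*(1/40270) = -351/6112 + 1059/8054 = 1822827/24613024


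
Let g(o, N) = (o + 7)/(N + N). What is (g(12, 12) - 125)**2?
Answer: 8886361/576 ≈ 15428.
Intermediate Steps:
g(o, N) = (7 + o)/(2*N) (g(o, N) = (7 + o)/((2*N)) = (7 + o)*(1/(2*N)) = (7 + o)/(2*N))
(g(12, 12) - 125)**2 = ((1/2)*(7 + 12)/12 - 125)**2 = ((1/2)*(1/12)*19 - 125)**2 = (19/24 - 125)**2 = (-2981/24)**2 = 8886361/576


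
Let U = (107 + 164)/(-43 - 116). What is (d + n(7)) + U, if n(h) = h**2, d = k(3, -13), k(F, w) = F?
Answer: 7997/159 ≈ 50.296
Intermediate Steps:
d = 3
U = -271/159 (U = 271/(-159) = 271*(-1/159) = -271/159 ≈ -1.7044)
(d + n(7)) + U = (3 + 7**2) - 271/159 = (3 + 49) - 271/159 = 52 - 271/159 = 7997/159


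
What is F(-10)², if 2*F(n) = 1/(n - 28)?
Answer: 1/5776 ≈ 0.00017313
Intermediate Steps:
F(n) = 1/(2*(-28 + n)) (F(n) = 1/(2*(n - 28)) = 1/(2*(-28 + n)))
F(-10)² = (1/(2*(-28 - 10)))² = ((½)/(-38))² = ((½)*(-1/38))² = (-1/76)² = 1/5776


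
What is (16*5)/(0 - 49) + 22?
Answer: 998/49 ≈ 20.367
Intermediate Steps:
(16*5)/(0 - 49) + 22 = 80/(-49) + 22 = -1/49*80 + 22 = -80/49 + 22 = 998/49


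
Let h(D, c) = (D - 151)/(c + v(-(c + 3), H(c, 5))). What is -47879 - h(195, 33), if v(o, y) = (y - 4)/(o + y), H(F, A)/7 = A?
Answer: -47901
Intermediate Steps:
H(F, A) = 7*A
v(o, y) = (-4 + y)/(o + y)
h(D, c) = (-151 + D)/(c + 31/(32 - c)) (h(D, c) = (D - 151)/(c + (-4 + 7*5)/(-(c + 3) + 7*5)) = (-151 + D)/(c + (-4 + 35)/(-(3 + c) + 35)) = (-151 + D)/(c + 31/((-3 - c) + 35)) = (-151 + D)/(c + 31/(32 - c)))
-47879 - h(195, 33) = -47879 - (-151 + 195)*(-32 + 33)/(-31 + 33*(-32 + 33)) = -47879 - 44/(-31 + 33*1) = -47879 - 44/(-31 + 33) = -47879 - 44/2 = -47879 - 1*22 = -47879 - 22 = -47901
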